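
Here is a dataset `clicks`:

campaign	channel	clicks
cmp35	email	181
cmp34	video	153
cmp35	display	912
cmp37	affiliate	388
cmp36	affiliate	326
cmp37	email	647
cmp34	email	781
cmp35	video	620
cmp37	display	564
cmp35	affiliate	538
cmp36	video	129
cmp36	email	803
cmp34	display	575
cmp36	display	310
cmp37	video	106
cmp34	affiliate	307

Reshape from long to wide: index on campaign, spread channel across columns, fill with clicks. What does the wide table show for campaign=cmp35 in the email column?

181

Wide layout: rows indexed by campaign, columns are the 4 distinct channel values (email, video, display, affiliate).
Cell (campaign=cmp35, channel=email) draws from the long row where campaign=cmp35 and channel=email, which has clicks=181.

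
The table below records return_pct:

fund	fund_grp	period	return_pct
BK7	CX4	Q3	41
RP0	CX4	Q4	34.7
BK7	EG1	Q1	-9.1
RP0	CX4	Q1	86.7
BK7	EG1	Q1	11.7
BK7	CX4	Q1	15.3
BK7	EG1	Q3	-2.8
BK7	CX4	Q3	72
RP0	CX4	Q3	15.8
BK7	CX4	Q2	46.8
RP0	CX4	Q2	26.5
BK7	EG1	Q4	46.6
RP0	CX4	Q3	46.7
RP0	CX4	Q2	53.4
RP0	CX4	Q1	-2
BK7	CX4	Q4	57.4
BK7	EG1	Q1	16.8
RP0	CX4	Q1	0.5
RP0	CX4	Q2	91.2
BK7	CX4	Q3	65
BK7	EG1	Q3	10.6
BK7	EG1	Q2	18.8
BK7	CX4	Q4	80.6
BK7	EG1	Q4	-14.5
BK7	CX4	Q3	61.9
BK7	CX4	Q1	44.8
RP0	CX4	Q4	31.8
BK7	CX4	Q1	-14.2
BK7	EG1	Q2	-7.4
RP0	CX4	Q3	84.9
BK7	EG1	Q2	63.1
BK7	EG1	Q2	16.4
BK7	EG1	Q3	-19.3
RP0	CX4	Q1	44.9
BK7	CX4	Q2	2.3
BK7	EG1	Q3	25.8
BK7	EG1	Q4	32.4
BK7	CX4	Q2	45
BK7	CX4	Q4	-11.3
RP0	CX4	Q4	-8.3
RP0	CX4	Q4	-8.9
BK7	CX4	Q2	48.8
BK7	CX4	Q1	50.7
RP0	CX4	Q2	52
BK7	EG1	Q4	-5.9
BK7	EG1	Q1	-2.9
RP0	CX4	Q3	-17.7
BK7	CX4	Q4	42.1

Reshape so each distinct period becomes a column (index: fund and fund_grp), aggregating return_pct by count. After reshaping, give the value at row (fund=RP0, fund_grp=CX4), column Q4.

Rows with fund=RP0, fund_grp=CX4 and period=Q4: return_pct values are 34.7, 31.8, -8.3, -8.9.
4 rows match — count = 4.

4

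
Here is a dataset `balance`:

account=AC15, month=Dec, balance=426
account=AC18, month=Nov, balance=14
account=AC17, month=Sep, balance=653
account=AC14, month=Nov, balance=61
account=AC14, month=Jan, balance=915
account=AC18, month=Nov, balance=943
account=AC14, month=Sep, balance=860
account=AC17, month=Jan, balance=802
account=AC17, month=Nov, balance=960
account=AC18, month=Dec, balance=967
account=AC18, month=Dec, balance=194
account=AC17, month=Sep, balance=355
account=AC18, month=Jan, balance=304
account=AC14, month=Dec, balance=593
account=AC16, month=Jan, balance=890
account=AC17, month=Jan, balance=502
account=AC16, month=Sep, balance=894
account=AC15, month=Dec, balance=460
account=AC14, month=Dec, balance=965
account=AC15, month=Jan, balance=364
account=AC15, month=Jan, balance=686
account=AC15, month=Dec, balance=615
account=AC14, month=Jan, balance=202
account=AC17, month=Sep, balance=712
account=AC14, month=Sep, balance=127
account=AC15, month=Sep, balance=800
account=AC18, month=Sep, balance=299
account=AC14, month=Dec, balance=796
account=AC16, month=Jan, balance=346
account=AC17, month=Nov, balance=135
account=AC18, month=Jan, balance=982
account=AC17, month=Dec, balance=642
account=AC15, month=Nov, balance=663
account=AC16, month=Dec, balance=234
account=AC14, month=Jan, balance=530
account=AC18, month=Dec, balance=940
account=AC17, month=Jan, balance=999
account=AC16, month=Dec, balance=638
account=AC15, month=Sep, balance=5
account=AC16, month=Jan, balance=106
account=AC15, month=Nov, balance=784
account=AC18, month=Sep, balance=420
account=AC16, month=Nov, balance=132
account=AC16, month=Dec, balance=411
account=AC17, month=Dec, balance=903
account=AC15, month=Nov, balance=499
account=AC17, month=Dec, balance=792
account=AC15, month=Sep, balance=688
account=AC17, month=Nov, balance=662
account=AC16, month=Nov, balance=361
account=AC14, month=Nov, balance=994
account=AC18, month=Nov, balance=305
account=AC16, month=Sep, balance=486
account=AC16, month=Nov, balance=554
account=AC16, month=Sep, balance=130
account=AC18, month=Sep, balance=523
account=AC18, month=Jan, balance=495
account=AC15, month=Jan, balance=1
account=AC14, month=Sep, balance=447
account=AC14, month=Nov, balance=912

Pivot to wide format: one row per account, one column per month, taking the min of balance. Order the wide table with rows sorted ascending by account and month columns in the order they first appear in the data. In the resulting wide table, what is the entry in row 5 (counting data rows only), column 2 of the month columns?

With rows sorted ascending by account, row 5 is account=AC18. month columns in first-appearance order: Dec, Nov, Sep, Jan; column 2 is Nov.
Long rows with account=AC18, month=Nov: min(14, 943, 305) = 14.

14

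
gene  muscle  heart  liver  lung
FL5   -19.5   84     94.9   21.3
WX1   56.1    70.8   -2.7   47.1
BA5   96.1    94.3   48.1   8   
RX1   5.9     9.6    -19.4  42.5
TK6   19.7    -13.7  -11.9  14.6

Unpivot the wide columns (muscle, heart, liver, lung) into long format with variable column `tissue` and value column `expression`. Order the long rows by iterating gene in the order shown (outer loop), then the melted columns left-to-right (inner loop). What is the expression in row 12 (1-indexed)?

8

20 rows total (5 × 4). Row 12: index ⌊(12-1)/4⌋ = 2 into gene → BA5; (12-1) mod 4 = 3 into the melted columns → lung.
So row 12 is (BA5, lung, 8); expression = 8.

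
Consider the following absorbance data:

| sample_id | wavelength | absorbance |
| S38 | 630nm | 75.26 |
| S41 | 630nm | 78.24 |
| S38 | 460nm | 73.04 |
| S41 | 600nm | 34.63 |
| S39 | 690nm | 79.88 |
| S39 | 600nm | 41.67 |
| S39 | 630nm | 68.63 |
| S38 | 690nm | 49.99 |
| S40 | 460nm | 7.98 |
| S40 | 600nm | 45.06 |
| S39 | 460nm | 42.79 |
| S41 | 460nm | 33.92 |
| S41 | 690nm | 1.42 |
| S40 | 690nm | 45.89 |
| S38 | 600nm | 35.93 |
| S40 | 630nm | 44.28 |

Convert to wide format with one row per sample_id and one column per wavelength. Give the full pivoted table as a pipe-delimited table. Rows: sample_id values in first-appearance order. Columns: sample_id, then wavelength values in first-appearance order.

Columns: sample_id plus the 4 distinct wavelength values (630nm, 460nm, 600nm, 690nm).
For example, row S38 column 630nm takes absorbance=75.26 from the long row (S38, 630nm).

| sample_id | 630nm | 460nm | 600nm | 690nm |
| S38 | 75.26 | 73.04 | 35.93 | 49.99 |
| S41 | 78.24 | 33.92 | 34.63 | 1.42 |
| S39 | 68.63 | 42.79 | 41.67 | 79.88 |
| S40 | 44.28 | 7.98 | 45.06 | 45.89 |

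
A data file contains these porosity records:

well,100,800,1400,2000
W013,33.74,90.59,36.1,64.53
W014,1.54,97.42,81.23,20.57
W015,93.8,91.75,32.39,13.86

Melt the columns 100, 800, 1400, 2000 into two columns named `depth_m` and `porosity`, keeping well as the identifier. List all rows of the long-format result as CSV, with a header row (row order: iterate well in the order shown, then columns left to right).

well,depth_m,porosity
W013,100,33.74
W013,800,90.59
W013,1400,36.1
W013,2000,64.53
W014,100,1.54
W014,800,97.42
W014,1400,81.23
W014,2000,20.57
W015,100,93.8
W015,800,91.75
W015,1400,32.39
W015,2000,13.86

Each (well, column) pair becomes one row: 3 × 4 = 12 rows.
For example, (W013, 100) → porosity=33.74.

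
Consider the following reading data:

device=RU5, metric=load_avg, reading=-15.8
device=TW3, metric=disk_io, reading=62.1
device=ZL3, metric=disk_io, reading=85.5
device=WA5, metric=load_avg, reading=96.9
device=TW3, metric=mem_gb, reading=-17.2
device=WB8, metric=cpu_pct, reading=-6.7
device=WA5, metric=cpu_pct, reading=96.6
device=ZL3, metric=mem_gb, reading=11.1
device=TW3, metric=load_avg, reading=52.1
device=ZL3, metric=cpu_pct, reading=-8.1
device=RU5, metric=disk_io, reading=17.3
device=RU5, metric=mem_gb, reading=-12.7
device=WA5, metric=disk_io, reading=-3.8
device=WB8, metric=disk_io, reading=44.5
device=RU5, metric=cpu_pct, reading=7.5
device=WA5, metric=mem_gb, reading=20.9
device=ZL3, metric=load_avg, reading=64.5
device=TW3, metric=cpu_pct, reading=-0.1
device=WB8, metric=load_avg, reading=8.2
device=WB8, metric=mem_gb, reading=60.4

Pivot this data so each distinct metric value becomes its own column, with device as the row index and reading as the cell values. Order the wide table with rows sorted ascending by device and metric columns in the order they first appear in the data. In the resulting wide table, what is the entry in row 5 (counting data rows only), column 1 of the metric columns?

64.5

With rows sorted ascending by device, row 5 is device=ZL3. metric columns in first-appearance order: load_avg, disk_io, mem_gb, cpu_pct; column 1 is load_avg.
Long rows with device=ZL3, metric=load_avg: reading = 64.5.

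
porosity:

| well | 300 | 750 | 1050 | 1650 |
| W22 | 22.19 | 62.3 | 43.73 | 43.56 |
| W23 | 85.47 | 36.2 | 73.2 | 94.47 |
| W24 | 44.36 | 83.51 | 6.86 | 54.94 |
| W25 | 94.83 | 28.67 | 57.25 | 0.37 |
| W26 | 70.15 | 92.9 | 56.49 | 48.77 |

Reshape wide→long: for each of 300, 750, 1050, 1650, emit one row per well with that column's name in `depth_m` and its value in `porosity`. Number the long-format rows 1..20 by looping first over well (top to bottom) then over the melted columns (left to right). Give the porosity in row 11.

6.86

20 rows total (5 × 4). Row 11: index ⌊(11-1)/4⌋ = 2 into well → W24; (11-1) mod 4 = 2 into the melted columns → 1050.
So row 11 is (W24, 1050, 6.86); porosity = 6.86.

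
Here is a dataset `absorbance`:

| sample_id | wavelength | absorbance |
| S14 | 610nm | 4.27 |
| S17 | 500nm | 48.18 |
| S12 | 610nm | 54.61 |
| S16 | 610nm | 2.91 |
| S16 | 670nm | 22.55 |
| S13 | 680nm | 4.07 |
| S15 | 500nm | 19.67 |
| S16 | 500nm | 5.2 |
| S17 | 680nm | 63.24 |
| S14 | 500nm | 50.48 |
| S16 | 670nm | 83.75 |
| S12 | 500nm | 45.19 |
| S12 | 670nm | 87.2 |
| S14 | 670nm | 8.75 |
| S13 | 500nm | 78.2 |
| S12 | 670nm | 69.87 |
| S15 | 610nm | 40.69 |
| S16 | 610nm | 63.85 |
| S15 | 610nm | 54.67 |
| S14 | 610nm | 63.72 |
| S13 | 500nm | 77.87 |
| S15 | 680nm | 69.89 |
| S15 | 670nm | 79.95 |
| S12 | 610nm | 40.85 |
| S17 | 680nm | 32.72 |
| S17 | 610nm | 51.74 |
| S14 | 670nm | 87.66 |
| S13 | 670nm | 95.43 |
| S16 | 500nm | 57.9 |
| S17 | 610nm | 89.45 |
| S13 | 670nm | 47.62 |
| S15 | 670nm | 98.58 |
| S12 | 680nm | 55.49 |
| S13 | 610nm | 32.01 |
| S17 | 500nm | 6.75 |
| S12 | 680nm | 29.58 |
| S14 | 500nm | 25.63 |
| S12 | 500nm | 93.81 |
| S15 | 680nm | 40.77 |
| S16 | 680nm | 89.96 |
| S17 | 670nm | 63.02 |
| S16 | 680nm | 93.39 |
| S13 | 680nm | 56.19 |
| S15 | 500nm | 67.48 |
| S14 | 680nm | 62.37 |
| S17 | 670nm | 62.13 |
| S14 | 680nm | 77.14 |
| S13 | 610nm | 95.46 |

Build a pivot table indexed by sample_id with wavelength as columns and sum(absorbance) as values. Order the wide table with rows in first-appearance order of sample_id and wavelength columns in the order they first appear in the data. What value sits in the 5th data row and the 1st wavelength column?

127.47

With rows in first-appearance order of sample_id, row 5 is sample_id=S13. wavelength columns in first-appearance order: 610nm, 500nm, 670nm, 680nm; column 1 is 610nm.
Long rows with sample_id=S13, wavelength=610nm: 32.01 + 95.46 = 127.47.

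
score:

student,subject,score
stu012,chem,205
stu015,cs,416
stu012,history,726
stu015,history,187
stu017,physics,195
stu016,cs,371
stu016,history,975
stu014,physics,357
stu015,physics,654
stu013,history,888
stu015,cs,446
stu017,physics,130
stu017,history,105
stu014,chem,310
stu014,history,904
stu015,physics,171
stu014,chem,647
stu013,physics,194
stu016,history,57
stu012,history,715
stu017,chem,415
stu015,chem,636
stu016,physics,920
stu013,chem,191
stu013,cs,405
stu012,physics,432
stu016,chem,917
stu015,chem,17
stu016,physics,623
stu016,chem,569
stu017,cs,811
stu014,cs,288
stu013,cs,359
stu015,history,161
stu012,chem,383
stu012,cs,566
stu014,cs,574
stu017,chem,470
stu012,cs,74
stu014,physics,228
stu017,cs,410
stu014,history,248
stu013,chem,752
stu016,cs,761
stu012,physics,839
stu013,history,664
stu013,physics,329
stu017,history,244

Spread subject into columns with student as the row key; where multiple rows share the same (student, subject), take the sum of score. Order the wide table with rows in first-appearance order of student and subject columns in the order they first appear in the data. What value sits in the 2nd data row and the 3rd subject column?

With rows in first-appearance order of student, row 2 is student=stu015. subject columns in first-appearance order: chem, cs, history, physics; column 3 is history.
Long rows with student=stu015, subject=history: 187 + 161 = 348.

348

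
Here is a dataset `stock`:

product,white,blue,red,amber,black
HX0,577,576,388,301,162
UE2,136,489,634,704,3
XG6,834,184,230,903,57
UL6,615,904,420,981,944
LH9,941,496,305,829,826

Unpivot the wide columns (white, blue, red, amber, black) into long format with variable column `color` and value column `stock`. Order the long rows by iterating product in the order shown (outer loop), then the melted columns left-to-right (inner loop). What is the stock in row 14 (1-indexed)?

25 rows total (5 × 5). Row 14: index ⌊(14-1)/5⌋ = 2 into product → XG6; (14-1) mod 5 = 3 into the melted columns → amber.
So row 14 is (XG6, amber, 903); stock = 903.

903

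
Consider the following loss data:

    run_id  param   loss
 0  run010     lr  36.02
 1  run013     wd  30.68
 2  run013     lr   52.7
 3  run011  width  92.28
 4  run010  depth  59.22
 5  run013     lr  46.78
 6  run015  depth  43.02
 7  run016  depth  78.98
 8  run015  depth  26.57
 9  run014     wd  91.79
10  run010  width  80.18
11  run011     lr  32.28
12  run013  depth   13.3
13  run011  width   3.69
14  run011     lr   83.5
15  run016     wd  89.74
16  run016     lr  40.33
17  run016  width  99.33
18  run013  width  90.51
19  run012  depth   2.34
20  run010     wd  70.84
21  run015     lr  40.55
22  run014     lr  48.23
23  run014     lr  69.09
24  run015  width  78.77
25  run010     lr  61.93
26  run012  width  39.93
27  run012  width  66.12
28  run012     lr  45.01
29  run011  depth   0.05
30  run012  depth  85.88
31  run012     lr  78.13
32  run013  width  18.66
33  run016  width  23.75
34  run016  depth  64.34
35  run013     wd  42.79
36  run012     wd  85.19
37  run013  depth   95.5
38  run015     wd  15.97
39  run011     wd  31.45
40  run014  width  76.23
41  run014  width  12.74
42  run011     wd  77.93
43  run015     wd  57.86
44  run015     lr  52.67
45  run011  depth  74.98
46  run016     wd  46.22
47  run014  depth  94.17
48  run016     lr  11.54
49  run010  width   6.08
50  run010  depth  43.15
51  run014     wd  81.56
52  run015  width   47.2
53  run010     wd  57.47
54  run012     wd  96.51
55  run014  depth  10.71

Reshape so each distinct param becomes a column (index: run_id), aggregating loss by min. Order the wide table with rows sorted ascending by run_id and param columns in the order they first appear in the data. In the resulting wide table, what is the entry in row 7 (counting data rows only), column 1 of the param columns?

11.54

With rows sorted ascending by run_id, row 7 is run_id=run016. param columns in first-appearance order: lr, wd, width, depth; column 1 is lr.
Long rows with run_id=run016, param=lr: min(40.33, 11.54) = 11.54.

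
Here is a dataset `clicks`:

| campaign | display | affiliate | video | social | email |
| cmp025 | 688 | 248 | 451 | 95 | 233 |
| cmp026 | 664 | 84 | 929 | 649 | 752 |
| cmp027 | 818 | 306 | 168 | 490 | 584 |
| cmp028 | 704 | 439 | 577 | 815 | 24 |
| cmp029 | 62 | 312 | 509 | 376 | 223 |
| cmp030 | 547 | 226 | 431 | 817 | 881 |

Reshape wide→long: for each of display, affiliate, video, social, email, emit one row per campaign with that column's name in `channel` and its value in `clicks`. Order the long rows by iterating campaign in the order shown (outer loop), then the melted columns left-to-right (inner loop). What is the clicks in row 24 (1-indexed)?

30 rows total (6 × 5). Row 24: index ⌊(24-1)/5⌋ = 4 into campaign → cmp029; (24-1) mod 5 = 3 into the melted columns → social.
So row 24 is (cmp029, social, 376); clicks = 376.

376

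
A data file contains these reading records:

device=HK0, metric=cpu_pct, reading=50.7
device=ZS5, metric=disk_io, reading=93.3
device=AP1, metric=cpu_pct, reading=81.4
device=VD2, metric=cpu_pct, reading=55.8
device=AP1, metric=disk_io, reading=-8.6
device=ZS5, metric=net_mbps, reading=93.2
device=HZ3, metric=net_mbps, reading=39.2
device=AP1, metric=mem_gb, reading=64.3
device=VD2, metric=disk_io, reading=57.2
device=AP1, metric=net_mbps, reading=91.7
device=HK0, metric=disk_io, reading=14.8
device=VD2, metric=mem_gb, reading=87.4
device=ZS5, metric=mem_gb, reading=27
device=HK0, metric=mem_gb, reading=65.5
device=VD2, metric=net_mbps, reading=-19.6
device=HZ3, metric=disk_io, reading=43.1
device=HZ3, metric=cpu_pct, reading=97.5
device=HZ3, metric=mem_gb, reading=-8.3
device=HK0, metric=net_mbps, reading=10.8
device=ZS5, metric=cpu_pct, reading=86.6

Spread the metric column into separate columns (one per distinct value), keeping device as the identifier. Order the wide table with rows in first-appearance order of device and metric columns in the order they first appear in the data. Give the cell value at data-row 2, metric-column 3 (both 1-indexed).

With rows in first-appearance order of device, row 2 is device=ZS5. metric columns in first-appearance order: cpu_pct, disk_io, net_mbps, mem_gb; column 3 is net_mbps.
Long rows with device=ZS5, metric=net_mbps: reading = 93.2.

93.2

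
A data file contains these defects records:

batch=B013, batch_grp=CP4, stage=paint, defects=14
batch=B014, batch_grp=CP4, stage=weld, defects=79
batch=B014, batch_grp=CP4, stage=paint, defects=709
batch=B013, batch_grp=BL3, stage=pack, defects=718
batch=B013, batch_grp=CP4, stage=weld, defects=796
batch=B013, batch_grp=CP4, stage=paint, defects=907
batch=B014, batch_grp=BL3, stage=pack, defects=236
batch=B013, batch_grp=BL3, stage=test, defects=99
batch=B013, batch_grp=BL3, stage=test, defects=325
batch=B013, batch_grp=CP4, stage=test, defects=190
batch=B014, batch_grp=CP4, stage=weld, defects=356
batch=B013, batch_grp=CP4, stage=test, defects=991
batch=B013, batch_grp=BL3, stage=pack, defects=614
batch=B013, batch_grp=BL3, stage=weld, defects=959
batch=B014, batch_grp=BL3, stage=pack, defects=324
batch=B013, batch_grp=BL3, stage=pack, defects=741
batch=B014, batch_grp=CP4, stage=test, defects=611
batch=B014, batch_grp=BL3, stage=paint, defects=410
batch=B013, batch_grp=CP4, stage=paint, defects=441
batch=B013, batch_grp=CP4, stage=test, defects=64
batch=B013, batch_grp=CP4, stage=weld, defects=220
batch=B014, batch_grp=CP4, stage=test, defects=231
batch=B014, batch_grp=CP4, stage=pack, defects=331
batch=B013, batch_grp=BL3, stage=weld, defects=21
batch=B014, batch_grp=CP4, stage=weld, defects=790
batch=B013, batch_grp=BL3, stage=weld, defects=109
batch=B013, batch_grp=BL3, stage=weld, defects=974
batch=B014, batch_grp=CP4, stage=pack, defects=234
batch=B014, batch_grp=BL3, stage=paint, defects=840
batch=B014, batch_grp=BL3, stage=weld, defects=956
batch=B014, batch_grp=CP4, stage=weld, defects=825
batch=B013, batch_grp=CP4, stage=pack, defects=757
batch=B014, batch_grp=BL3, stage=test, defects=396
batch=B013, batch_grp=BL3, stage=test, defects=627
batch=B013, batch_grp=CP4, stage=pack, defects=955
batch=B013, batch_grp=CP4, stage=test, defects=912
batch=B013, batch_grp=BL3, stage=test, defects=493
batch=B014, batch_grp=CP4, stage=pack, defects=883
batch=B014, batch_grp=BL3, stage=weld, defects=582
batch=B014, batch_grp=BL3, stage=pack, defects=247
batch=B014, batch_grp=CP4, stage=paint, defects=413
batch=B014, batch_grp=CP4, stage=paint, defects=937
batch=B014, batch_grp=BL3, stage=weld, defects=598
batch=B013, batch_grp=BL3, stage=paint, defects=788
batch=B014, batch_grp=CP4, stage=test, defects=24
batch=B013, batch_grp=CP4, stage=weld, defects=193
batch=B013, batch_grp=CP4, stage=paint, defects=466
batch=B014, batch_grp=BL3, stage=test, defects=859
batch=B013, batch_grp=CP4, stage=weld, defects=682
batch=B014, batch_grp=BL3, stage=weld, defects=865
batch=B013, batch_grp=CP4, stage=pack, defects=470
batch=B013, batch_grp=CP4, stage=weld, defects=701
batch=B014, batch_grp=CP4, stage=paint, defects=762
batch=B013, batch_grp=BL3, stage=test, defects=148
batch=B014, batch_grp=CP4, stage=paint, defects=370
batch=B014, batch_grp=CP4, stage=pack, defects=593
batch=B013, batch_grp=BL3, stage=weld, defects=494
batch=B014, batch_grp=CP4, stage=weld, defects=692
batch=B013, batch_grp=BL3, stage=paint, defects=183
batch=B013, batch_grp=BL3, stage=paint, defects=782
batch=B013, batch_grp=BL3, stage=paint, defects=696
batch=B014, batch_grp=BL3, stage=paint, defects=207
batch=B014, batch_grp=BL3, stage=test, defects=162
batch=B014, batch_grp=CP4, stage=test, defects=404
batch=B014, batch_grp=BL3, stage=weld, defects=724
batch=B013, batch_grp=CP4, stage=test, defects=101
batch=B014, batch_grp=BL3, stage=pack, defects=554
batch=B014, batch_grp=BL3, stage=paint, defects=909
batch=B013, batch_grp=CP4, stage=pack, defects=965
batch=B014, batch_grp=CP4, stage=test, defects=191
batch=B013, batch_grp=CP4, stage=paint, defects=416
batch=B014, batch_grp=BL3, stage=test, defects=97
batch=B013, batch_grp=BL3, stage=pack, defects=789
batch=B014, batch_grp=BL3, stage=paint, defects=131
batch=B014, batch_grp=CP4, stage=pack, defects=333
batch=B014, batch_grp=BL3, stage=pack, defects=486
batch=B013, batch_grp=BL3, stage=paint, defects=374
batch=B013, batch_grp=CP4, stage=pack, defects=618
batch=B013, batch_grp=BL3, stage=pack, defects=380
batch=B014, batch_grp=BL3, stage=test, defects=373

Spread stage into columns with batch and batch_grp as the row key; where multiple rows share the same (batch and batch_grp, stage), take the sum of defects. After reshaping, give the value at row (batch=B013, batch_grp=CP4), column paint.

Rows with batch=B013, batch_grp=CP4 and stage=paint: defects values are 14, 907, 441, 466, 416.
14 + 907 + 441 + 466 + 416 = 2244.

2244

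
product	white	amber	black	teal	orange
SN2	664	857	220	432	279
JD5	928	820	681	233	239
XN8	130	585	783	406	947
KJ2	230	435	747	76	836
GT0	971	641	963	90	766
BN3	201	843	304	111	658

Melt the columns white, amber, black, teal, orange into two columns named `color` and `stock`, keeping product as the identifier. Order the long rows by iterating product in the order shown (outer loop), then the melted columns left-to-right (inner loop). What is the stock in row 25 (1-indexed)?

30 rows total (6 × 5). Row 25: index ⌊(25-1)/5⌋ = 4 into product → GT0; (25-1) mod 5 = 4 into the melted columns → orange.
So row 25 is (GT0, orange, 766); stock = 766.

766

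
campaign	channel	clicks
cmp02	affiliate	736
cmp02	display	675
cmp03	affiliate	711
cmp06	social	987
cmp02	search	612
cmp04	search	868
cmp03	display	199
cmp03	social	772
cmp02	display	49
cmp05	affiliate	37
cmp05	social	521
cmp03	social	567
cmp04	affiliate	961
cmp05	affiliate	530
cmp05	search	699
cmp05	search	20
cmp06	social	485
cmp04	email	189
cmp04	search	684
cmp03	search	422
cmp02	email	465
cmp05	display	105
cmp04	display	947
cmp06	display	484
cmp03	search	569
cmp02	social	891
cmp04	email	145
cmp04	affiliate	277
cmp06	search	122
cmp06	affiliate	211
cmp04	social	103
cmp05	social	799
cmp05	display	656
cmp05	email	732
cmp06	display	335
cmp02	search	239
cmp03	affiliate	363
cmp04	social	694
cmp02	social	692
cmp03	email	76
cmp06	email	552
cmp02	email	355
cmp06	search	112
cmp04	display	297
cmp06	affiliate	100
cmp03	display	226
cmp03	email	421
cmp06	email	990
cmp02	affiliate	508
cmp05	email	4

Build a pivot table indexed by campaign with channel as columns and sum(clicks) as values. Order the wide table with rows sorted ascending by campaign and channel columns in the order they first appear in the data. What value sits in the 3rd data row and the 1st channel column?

1238

With rows sorted ascending by campaign, row 3 is campaign=cmp04. channel columns in first-appearance order: affiliate, display, social, search, email; column 1 is affiliate.
Long rows with campaign=cmp04, channel=affiliate: 961 + 277 = 1238.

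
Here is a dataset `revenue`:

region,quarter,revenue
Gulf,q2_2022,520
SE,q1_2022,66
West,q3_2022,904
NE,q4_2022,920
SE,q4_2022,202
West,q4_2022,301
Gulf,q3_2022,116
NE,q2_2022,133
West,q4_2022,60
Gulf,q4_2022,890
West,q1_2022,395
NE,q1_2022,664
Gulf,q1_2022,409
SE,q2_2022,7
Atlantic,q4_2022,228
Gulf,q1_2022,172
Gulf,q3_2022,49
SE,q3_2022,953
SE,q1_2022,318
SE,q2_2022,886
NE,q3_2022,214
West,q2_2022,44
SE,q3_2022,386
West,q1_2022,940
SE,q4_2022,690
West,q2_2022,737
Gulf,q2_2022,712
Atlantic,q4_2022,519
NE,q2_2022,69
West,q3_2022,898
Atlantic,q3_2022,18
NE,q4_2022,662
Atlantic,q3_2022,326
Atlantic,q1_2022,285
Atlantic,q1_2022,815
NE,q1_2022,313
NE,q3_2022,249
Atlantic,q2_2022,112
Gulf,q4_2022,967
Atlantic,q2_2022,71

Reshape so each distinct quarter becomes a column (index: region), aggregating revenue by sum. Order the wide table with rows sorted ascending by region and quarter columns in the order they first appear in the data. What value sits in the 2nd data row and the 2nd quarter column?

With rows sorted ascending by region, row 2 is region=Gulf. quarter columns in first-appearance order: q2_2022, q1_2022, q3_2022, q4_2022; column 2 is q1_2022.
Long rows with region=Gulf, quarter=q1_2022: 409 + 172 = 581.

581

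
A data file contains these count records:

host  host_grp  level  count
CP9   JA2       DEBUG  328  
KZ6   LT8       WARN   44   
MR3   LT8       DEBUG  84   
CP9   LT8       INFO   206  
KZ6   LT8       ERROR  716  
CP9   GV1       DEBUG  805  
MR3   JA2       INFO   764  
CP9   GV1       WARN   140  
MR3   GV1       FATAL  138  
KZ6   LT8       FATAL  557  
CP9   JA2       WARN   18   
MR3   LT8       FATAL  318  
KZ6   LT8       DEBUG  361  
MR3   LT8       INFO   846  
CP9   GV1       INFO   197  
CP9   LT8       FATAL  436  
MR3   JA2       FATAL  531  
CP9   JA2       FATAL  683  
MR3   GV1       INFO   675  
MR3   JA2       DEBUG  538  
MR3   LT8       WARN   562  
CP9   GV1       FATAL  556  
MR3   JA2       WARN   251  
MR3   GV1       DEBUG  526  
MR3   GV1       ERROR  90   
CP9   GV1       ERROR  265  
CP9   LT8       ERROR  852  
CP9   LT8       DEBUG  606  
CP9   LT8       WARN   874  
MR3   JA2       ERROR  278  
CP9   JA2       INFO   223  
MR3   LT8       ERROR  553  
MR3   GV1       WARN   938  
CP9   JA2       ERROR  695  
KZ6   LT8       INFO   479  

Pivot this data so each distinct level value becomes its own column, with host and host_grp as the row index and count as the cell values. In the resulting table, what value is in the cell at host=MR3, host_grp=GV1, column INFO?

Wide layout: rows indexed by host and host_grp, columns are the 5 distinct level values (DEBUG, WARN, INFO, ERROR, FATAL).
Cell (host=MR3, host_grp=GV1, level=INFO) draws from the long row where host=MR3, host_grp=GV1 and level=INFO, which has count=675.

675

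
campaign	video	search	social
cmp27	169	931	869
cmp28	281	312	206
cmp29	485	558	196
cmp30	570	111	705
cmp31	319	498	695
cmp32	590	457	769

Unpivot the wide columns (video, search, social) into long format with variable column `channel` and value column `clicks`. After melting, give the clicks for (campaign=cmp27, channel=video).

Unpivoting turns each (campaign, wide-column) pair into one long row.
The wide cell at row cmp27, column video holds 169, so the long row (cmp27, video) has clicks=169.

169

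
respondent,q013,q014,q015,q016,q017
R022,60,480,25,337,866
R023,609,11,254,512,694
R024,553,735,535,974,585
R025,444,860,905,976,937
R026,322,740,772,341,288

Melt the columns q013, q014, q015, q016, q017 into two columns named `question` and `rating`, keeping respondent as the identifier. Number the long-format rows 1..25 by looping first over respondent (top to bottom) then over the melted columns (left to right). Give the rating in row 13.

25 rows total (5 × 5). Row 13: index ⌊(13-1)/5⌋ = 2 into respondent → R024; (13-1) mod 5 = 2 into the melted columns → q015.
So row 13 is (R024, q015, 535); rating = 535.

535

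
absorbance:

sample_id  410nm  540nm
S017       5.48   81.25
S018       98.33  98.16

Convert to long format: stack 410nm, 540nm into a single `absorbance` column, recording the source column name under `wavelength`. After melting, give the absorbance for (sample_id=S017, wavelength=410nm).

Unpivoting turns each (sample_id, wide-column) pair into one long row.
The wide cell at row S017, column 410nm holds 5.48, so the long row (S017, 410nm) has absorbance=5.48.

5.48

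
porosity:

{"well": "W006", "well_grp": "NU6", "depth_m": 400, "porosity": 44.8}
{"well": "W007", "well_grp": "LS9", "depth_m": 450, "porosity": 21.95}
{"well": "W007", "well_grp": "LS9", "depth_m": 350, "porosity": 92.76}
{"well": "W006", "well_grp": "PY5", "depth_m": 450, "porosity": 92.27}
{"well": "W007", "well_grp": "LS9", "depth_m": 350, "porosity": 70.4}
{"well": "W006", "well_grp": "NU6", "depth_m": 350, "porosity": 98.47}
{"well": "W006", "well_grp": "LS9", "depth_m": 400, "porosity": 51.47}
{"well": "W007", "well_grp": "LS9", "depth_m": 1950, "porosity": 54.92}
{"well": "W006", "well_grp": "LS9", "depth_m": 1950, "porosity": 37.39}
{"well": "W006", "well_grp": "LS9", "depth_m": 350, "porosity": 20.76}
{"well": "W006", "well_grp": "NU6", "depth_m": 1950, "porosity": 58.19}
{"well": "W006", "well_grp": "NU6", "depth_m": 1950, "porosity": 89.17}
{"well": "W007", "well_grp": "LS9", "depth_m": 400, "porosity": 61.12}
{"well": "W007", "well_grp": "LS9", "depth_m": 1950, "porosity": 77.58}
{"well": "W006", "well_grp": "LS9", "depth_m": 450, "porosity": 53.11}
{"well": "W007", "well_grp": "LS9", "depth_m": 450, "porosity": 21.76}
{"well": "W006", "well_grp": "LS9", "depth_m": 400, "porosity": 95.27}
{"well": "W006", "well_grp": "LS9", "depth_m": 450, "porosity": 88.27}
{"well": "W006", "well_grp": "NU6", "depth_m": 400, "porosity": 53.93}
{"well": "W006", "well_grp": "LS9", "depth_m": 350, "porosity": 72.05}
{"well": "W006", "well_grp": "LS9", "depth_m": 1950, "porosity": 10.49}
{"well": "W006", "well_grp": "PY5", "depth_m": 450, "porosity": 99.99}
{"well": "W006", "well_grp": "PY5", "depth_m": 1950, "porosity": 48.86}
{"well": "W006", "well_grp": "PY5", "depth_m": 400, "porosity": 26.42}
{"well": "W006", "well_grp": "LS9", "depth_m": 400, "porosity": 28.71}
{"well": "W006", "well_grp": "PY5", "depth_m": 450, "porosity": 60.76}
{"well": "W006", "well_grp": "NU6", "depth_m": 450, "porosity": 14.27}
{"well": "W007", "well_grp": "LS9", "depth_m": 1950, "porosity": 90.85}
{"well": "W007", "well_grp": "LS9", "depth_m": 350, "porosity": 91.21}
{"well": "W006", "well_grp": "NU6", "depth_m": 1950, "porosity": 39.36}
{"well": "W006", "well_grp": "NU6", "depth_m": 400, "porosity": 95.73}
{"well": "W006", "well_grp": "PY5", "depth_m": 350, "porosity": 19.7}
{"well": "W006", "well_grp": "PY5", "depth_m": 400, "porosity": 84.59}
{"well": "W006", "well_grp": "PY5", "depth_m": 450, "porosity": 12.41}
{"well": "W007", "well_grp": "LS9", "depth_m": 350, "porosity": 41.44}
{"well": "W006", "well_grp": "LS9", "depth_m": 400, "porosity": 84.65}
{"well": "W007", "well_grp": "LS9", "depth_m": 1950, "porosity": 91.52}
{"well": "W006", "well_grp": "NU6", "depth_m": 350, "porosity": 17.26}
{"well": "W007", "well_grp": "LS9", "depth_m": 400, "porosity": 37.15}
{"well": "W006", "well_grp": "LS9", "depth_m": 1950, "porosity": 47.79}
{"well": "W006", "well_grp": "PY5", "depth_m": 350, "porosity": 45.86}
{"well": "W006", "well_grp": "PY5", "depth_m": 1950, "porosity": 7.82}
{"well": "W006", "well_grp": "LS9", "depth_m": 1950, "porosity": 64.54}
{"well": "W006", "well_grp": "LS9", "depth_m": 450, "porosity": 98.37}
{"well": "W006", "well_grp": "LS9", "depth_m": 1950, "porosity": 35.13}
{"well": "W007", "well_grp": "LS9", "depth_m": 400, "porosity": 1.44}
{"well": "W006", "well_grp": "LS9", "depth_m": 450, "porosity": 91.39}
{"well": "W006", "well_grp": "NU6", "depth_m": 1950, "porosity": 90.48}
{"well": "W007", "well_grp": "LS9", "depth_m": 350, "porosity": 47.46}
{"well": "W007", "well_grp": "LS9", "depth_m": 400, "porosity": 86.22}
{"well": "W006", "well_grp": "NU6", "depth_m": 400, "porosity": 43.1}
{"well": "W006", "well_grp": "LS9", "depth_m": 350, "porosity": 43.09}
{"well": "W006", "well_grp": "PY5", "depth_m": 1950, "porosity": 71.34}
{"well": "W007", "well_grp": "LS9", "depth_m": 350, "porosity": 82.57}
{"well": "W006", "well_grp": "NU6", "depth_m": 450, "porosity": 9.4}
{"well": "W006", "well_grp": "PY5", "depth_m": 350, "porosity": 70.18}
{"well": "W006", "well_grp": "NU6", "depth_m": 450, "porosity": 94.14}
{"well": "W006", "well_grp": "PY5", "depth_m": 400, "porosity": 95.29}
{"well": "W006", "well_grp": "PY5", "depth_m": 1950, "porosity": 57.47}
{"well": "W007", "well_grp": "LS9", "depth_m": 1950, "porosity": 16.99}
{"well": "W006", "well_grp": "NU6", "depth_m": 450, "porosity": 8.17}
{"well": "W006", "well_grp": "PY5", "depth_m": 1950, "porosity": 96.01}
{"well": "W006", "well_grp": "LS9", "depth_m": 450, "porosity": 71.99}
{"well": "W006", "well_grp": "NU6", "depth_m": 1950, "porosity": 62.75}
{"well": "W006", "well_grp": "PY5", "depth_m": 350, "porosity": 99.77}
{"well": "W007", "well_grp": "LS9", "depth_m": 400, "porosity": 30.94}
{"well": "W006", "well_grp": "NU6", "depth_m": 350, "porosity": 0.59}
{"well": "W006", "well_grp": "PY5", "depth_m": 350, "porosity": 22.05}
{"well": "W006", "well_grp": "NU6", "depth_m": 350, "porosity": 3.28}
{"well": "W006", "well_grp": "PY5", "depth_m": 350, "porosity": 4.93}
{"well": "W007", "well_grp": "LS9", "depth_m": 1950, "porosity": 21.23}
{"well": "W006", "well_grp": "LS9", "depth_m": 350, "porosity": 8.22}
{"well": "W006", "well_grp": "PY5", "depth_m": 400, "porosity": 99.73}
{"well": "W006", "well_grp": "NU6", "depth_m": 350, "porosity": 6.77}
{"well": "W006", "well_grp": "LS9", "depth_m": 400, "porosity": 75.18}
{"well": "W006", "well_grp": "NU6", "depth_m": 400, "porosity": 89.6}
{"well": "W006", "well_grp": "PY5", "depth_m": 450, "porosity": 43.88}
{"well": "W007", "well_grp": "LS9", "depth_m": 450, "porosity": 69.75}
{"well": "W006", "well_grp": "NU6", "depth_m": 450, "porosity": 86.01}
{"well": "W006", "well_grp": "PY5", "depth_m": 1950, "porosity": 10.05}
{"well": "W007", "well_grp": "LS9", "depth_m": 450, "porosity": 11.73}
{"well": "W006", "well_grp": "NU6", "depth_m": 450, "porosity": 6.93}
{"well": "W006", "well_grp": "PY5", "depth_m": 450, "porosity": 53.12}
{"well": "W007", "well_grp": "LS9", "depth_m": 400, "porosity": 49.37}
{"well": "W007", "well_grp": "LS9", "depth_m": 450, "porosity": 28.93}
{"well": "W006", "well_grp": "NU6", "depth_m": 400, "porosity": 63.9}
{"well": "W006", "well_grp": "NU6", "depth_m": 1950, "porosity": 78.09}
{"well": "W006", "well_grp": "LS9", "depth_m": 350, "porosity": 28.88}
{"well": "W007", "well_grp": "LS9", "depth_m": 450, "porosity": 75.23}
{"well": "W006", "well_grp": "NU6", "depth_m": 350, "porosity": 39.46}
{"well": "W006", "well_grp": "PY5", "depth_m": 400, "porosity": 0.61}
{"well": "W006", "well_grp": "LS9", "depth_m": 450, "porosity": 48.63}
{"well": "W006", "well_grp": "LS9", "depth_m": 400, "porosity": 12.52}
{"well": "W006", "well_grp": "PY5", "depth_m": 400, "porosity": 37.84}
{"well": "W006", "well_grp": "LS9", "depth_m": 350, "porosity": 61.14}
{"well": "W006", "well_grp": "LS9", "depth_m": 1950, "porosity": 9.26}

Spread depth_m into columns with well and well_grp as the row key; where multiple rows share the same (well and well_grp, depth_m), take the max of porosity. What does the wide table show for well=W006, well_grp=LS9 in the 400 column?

95.27

Rows with well=W006, well_grp=LS9 and depth_m=400: porosity values are 51.47, 95.27, 28.71, 84.65, 75.18, 12.52.
max(51.47, 95.27, 28.71, 84.65, 75.18, 12.52) = 95.27.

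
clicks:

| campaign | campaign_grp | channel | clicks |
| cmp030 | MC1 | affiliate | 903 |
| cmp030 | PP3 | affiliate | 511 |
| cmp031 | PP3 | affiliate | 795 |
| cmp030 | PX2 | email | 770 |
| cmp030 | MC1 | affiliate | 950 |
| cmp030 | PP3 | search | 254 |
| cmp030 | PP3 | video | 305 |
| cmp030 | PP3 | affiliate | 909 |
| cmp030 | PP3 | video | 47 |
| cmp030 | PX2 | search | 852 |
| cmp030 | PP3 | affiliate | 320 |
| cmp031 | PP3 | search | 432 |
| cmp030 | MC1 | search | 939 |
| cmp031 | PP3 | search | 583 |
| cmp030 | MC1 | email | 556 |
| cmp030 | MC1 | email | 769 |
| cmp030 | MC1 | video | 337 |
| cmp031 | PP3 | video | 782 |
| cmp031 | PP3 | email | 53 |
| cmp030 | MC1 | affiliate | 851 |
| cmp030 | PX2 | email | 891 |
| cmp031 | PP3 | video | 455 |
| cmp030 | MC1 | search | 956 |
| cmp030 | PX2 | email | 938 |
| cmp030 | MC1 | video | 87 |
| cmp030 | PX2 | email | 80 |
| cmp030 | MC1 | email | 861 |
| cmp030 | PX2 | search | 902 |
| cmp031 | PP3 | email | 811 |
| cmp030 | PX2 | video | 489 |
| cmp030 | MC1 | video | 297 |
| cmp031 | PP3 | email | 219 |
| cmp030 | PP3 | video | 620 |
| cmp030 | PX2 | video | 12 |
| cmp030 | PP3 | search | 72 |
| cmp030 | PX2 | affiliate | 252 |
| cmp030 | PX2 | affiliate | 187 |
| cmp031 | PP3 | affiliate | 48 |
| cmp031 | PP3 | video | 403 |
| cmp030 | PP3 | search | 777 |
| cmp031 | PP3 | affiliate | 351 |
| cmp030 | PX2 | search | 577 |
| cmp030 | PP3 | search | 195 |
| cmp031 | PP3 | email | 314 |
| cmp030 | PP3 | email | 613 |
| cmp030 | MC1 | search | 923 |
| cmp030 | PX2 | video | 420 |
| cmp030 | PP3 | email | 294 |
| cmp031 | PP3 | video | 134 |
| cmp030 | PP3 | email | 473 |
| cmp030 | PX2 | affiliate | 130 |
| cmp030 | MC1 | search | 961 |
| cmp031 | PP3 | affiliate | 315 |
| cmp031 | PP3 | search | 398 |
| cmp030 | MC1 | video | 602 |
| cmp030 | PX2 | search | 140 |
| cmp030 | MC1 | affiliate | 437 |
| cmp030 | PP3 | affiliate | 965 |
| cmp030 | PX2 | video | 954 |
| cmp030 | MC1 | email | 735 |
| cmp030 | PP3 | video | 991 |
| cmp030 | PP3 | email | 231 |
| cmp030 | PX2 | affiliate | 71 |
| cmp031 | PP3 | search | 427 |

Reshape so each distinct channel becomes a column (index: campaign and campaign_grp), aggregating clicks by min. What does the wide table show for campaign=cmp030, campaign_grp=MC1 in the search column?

Rows with campaign=cmp030, campaign_grp=MC1 and channel=search: clicks values are 939, 956, 923, 961.
min(939, 956, 923, 961) = 923.

923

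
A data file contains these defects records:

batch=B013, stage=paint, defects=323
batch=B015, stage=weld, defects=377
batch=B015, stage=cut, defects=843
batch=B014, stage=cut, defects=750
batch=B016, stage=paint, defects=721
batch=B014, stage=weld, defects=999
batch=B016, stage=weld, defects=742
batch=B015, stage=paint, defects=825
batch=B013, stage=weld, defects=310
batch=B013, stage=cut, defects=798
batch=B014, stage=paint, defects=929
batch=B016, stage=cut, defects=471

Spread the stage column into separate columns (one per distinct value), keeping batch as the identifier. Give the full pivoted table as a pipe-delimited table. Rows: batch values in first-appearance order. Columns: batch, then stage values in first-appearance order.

Columns: batch plus the 3 distinct stage values (paint, weld, cut).
For example, row B013 column paint takes defects=323 from the long row (B013, paint).

| batch | paint | weld | cut |
| B013 | 323 | 310 | 798 |
| B015 | 825 | 377 | 843 |
| B014 | 929 | 999 | 750 |
| B016 | 721 | 742 | 471 |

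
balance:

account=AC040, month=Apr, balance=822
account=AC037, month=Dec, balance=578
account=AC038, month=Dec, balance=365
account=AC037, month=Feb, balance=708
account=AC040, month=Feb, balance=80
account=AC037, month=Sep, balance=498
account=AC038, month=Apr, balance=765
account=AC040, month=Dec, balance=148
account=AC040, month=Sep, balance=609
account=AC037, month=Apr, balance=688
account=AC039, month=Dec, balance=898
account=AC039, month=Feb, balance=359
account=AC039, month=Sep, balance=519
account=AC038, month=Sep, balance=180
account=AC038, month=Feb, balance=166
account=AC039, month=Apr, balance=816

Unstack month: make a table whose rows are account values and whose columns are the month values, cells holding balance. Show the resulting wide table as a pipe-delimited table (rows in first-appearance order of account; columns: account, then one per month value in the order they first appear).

Columns: account plus the 4 distinct month values (Apr, Dec, Feb, Sep).
For example, row AC040 column Apr takes balance=822 from the long row (AC040, Apr).

| account | Apr | Dec | Feb | Sep |
| AC040 | 822 | 148 | 80 | 609 |
| AC037 | 688 | 578 | 708 | 498 |
| AC038 | 765 | 365 | 166 | 180 |
| AC039 | 816 | 898 | 359 | 519 |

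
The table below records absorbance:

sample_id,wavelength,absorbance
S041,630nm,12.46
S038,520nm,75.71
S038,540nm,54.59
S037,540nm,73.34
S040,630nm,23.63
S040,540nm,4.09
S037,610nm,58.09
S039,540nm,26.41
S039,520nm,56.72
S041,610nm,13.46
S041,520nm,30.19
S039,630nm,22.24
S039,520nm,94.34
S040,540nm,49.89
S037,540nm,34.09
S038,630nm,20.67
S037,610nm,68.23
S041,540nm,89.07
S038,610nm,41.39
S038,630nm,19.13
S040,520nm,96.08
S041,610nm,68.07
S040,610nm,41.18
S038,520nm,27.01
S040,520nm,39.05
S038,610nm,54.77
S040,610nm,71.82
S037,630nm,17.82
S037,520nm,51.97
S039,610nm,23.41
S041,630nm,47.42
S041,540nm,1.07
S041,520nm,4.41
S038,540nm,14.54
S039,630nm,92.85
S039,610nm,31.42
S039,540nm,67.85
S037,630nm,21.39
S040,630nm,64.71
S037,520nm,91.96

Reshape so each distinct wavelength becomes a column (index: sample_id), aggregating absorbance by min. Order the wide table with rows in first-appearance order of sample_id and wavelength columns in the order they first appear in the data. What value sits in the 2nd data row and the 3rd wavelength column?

With rows in first-appearance order of sample_id, row 2 is sample_id=S038. wavelength columns in first-appearance order: 630nm, 520nm, 540nm, 610nm; column 3 is 540nm.
Long rows with sample_id=S038, wavelength=540nm: min(54.59, 14.54) = 14.54.

14.54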